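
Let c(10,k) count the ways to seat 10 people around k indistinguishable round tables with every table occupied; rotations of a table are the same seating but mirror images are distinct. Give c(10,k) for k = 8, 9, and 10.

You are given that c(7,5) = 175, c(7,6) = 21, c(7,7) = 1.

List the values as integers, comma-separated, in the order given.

[8] T[8,6]:7*21+175=322 · T[8,7]:7*1+21=28 · T[8,8]:7*0+1=1
[9] T[9,7]:8*28+322=546 · T[9,8]:8*1+28=36 · T[9,9]:8*0+1=1
[10] T[10,8]:9*36+546=870 · T[10,9]:9*1+36=45 · T[10,10]:9*0+1=1
Read c(10,8) = 870, c(10,9) = 45, c(10,10) = 1.

870, 45, 1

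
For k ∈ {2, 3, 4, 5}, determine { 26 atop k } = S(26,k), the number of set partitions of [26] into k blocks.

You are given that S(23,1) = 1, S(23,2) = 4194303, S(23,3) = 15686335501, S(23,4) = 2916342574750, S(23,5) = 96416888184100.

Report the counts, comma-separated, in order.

r24: T_24,1=1×1+0=1; T_24,2=2×4194303+1=8388607; T_24,3=3×15686335501+4194303=47063200806; T_24,4=4×2916342574750+15686335501=11681056634501; T_24,5=5×96416888184100+2916342574750=485000783495250
r25: T_25,1=1×1+0=1; T_25,2=2×8388607+1=16777215; T_25,3=3×47063200806+8388607=141197991025; T_25,4=4×11681056634501+47063200806=46771289738810; T_25,5=5×485000783495250+11681056634501=2436684974110751
r26: T_26,2=2×16777215+1=33554431; T_26,3=3×141197991025+16777215=423610750290; T_26,4=4×46771289738810+141197991025=187226356946265; T_26,5=5×2436684974110751+46771289738810=12230196160292565
Read S(26,2) = 33554431, S(26,3) = 423610750290, S(26,4) = 187226356946265, S(26,5) = 12230196160292565.

33554431, 423610750290, 187226356946265, 12230196160292565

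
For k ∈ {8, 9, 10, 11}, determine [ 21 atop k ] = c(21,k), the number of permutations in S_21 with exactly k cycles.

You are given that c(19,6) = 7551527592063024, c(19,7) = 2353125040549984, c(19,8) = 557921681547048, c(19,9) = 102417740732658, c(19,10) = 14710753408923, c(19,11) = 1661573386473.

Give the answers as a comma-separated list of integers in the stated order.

[20] T[20,7]:19*2353125040549984+7551527592063024=52260903362512720 · T[20,8]:19*557921681547048+2353125040549984=12953636989943896 · T[20,9]:19*102417740732658+557921681547048=2503858755467550 · T[20,10]:19*14710753408923+102417740732658=381922055502195 · T[20,11]:19*1661573386473+14710753408923=46280647751910
[21] T[21,8]:20*12953636989943896+52260903362512720=311333643161390640 · T[21,9]:20*2503858755467550+12953636989943896=63030812099294896 · T[21,10]:20*381922055502195+2503858755467550=10142299865511450 · T[21,11]:20*46280647751910+381922055502195=1307535010540395
Read c(21,8) = 311333643161390640, c(21,9) = 63030812099294896, c(21,10) = 10142299865511450, c(21,11) = 1307535010540395.

311333643161390640, 63030812099294896, 10142299865511450, 1307535010540395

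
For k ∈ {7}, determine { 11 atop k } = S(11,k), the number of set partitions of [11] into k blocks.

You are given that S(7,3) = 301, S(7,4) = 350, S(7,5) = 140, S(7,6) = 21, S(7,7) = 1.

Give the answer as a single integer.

63987

i=8: T(8,4)=301+4·350=1701 | T(8,5)=350+5·140=1050 | T(8,6)=140+6·21=266 | T(8,7)=21+7·1=28
i=9: T(9,5)=1701+5·1050=6951 | T(9,6)=1050+6·266=2646 | T(9,7)=266+7·28=462
i=10: T(10,6)=6951+6·2646=22827 | T(10,7)=2646+7·462=5880
i=11: T(11,7)=22827+7·5880=63987
Read S(11,7) = 63987.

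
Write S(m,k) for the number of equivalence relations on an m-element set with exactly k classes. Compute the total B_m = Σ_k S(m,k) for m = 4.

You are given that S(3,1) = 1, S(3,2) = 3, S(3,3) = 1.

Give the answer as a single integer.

[4] T[4,1]:1*1+0=1 · T[4,2]:2*3+1=7 · T[4,3]:3*1+3=6 · T[4,4]:4*0+1=1
B_4 = ΣS(4,k) = 1+7+6+1 = 15

15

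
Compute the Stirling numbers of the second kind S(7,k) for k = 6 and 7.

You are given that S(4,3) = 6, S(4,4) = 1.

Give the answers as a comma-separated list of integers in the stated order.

i=5: T(5,4)=6+4·1=10 | T(5,5)=1+5·0=1
i=6: T(6,5)=10+5·1=15 | T(6,6)=1+6·0=1
i=7: T(7,6)=15+6·1=21 | T(7,7)=1+7·0=1
Read S(7,6) = 21, S(7,7) = 1.

21, 1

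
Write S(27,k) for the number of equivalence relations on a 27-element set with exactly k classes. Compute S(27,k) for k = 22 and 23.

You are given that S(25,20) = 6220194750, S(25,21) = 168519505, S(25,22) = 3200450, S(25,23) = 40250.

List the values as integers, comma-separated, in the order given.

15015551265, 333832005

r26: T_26,21=21×168519505+6220194750=9759104355; T_26,22=22×3200450+168519505=238929405; T_26,23=23×40250+3200450=4126200
r27: T_27,22=22×238929405+9759104355=15015551265; T_27,23=23×4126200+238929405=333832005
Read S(27,22) = 15015551265, S(27,23) = 333832005.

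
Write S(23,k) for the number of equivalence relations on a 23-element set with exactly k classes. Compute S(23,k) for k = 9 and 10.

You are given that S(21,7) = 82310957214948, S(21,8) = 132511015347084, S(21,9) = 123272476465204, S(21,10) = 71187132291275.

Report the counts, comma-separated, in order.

12320068811796900, 9593401297313460

r22: T_22,8=8×132511015347084+82310957214948=1142399079991620; T_22,9=9×123272476465204+132511015347084=1241963303533920; T_22,10=10×71187132291275+123272476465204=835143799377954
r23: T_23,9=9×1241963303533920+1142399079991620=12320068811796900; T_23,10=10×835143799377954+1241963303533920=9593401297313460
Read S(23,9) = 12320068811796900, S(23,10) = 9593401297313460.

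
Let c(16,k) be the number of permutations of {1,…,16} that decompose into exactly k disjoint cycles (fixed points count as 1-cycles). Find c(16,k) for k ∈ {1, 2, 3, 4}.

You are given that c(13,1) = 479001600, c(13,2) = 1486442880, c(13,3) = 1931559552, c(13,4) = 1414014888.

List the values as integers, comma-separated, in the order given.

1307674368000, 4339163001600, 6165817614720, 5056995703824

[14] T[14,1]:13*479001600+0=6227020800 · T[14,2]:13*1486442880+479001600=19802759040 · T[14,3]:13*1931559552+1486442880=26596717056 · T[14,4]:13*1414014888+1931559552=20313753096
[15] T[15,1]:14*6227020800+0=87178291200 · T[15,2]:14*19802759040+6227020800=283465647360 · T[15,3]:14*26596717056+19802759040=392156797824 · T[15,4]:14*20313753096+26596717056=310989260400
[16] T[16,1]:15*87178291200+0=1307674368000 · T[16,2]:15*283465647360+87178291200=4339163001600 · T[16,3]:15*392156797824+283465647360=6165817614720 · T[16,4]:15*310989260400+392156797824=5056995703824
Read c(16,1) = 1307674368000, c(16,2) = 4339163001600, c(16,3) = 6165817614720, c(16,4) = 5056995703824.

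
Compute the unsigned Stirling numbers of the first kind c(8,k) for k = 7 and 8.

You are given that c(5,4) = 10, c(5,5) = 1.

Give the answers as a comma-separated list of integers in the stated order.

row 6: T[6][5]=5·1+10=15  T[6][6]=5·0+1=1
row 7: T[7][6]=6·1+15=21  T[7][7]=6·0+1=1
row 8: T[8][7]=7·1+21=28  T[8][8]=7·0+1=1
Read c(8,7) = 28, c(8,8) = 1.

28, 1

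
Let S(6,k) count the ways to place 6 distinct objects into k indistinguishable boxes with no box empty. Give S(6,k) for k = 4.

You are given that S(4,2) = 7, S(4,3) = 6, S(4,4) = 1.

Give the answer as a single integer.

65

i=5: T(5,3)=7+3·6=25 | T(5,4)=6+4·1=10
i=6: T(6,4)=25+4·10=65
Read S(6,4) = 65.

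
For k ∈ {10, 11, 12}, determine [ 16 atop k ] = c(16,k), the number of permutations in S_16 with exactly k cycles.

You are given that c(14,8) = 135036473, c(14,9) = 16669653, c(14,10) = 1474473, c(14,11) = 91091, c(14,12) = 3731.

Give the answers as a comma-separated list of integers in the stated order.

928095740, 78558480, 4899622

[15] T[15,9]:14*16669653+135036473=368411615 · T[15,10]:14*1474473+16669653=37312275 · T[15,11]:14*91091+1474473=2749747 · T[15,12]:14*3731+91091=143325
[16] T[16,10]:15*37312275+368411615=928095740 · T[16,11]:15*2749747+37312275=78558480 · T[16,12]:15*143325+2749747=4899622
Read c(16,10) = 928095740, c(16,11) = 78558480, c(16,12) = 4899622.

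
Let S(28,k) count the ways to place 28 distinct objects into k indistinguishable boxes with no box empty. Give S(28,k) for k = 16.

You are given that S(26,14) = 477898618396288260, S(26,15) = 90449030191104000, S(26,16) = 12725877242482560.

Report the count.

6539643128396047620

i=27: T(27,15)=477898618396288260+15·90449030191104000=1834634071262848260 | T(27,16)=90449030191104000+16·12725877242482560=294063066070824960
i=28: T(28,16)=1834634071262848260+16·294063066070824960=6539643128396047620
Read S(28,16) = 6539643128396047620.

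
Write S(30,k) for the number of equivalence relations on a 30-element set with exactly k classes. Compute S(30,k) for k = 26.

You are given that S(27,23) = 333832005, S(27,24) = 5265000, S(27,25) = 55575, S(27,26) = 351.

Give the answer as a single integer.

i=28: T(28,24)=333832005+24·5265000=460192005 | T(28,25)=5265000+25·55575=6654375 | T(28,26)=55575+26·351=64701
i=29: T(29,25)=460192005+25·6654375=626551380 | T(29,26)=6654375+26·64701=8336601
i=30: T(30,26)=626551380+26·8336601=843303006
Read S(30,26) = 843303006.

843303006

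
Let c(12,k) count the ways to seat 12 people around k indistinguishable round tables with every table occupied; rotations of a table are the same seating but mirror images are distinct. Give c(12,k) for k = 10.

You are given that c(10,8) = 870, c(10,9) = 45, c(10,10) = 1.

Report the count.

1925

r11: T_11,9=10×45+870=1320; T_11,10=10×1+45=55
r12: T_12,10=11×55+1320=1925
Read c(12,10) = 1925.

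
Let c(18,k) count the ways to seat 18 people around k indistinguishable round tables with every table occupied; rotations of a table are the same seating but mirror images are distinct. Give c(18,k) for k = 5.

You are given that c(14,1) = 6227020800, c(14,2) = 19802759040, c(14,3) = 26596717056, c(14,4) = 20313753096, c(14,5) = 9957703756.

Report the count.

@15  (15,2):19802759040·14+6227020800→283465647360, (15,3):26596717056·14+19802759040→392156797824, (15,4):20313753096·14+26596717056→310989260400, (15,5):9957703756·14+20313753096→159721605680
@16  (16,3):392156797824·15+283465647360→6165817614720, (16,4):310989260400·15+392156797824→5056995703824, (16,5):159721605680·15+310989260400→2706813345600
@17  (17,4):5056995703824·16+6165817614720→87077748875904, (17,5):2706813345600·16+5056995703824→48366009233424
@18  (18,5):48366009233424·17+87077748875904→909299905844112
Read c(18,5) = 909299905844112.

909299905844112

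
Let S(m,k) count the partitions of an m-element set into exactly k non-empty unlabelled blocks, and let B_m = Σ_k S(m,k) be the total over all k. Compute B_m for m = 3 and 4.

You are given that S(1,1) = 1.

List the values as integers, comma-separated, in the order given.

5, 15

row 2: T[2][1]=1·1+0=1  T[2][2]=2·0+1=1
row 3: T[3][1]=1·1+0=1  T[3][2]=2·1+1=3  T[3][3]=3·0+1=1
row 4: T[4][1]=1·1+0=1  T[4][2]=2·3+1=7  T[4][3]=3·1+3=6  T[4][4]=4·0+1=1
B_3 = ΣS(3,k) = 1+3+1 = 5
B_4 = ΣS(4,k) = 1+7+6+1 = 15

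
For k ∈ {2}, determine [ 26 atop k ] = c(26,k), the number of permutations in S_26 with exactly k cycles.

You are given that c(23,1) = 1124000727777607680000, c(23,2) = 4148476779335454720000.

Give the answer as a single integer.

i=24: T(24,1)=0+23·1124000727777607680000=25852016738884976640000 | T(24,2)=1124000727777607680000+23·4148476779335454720000=96538966652493066240000
i=25: T(25,1)=0+24·25852016738884976640000=620448401733239439360000 | T(25,2)=25852016738884976640000+24·96538966652493066240000=2342787216398718566400000
i=26: T(26,2)=620448401733239439360000+25·2342787216398718566400000=59190128811701203599360000
Read c(26,2) = 59190128811701203599360000.

59190128811701203599360000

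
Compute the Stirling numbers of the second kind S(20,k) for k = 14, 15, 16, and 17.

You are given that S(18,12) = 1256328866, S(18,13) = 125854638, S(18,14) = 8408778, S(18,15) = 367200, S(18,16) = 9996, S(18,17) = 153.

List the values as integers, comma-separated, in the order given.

r19: T_19,13=13×125854638+1256328866=2892439160; T_19,14=14×8408778+125854638=243577530; T_19,15=15×367200+8408778=13916778; T_19,16=16×9996+367200=527136; T_19,17=17×153+9996=12597
r20: T_20,14=14×243577530+2892439160=6302524580; T_20,15=15×13916778+243577530=452329200; T_20,16=16×527136+13916778=22350954; T_20,17=17×12597+527136=741285
Read S(20,14) = 6302524580, S(20,15) = 452329200, S(20,16) = 22350954, S(20,17) = 741285.

6302524580, 452329200, 22350954, 741285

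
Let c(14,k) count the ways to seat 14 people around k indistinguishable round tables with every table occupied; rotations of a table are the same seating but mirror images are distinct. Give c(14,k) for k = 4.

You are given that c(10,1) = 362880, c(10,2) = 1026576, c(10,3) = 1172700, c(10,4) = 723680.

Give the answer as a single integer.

20313753096

[11] T[11,1]:10*362880+0=3628800 · T[11,2]:10*1026576+362880=10628640 · T[11,3]:10*1172700+1026576=12753576 · T[11,4]:10*723680+1172700=8409500
[12] T[12,2]:11*10628640+3628800=120543840 · T[12,3]:11*12753576+10628640=150917976 · T[12,4]:11*8409500+12753576=105258076
[13] T[13,3]:12*150917976+120543840=1931559552 · T[13,4]:12*105258076+150917976=1414014888
[14] T[14,4]:13*1414014888+1931559552=20313753096
Read c(14,4) = 20313753096.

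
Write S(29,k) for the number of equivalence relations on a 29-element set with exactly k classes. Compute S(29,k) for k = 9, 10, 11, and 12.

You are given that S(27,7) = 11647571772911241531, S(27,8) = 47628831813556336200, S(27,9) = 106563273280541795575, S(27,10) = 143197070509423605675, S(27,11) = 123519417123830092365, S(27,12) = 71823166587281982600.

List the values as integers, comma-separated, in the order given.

9452962848327254398506, 16392038075086211019625, 18059551225961878690915, 13326679652926121224470

r28: T_28,8=8×47628831813556336200+11647571772911241531=392678226281361931131; T_28,9=9×106563273280541795575+47628831813556336200=1006698291338432496375; T_28,10=10×143197070509423605675+106563273280541795575=1538533978374777852325; T_28,11=11×123519417123830092365+143197070509423605675=1501910658871554621690; T_28,12=12×71823166587281982600+123519417123830092365=985397416171213883565
r29: T_29,9=9×1006698291338432496375+392678226281361931131=9452962848327254398506; T_29,10=10×1538533978374777852325+1006698291338432496375=16392038075086211019625; T_29,11=11×1501910658871554621690+1538533978374777852325=18059551225961878690915; T_29,12=12×985397416171213883565+1501910658871554621690=13326679652926121224470
Read S(29,9) = 9452962848327254398506, S(29,10) = 16392038075086211019625, S(29,11) = 18059551225961878690915, S(29,12) = 13326679652926121224470.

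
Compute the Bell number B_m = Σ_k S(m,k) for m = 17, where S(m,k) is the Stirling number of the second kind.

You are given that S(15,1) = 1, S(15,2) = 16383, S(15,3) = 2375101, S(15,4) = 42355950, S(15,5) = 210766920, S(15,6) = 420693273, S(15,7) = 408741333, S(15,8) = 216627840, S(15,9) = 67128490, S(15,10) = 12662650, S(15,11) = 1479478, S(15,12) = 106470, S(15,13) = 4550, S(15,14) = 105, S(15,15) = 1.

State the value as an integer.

82864869804

@16  (16,1):1·1+0→1, (16,2):16383·2+1→32767, (16,3):2375101·3+16383→7141686, (16,4):42355950·4+2375101→171798901, (16,5):210766920·5+42355950→1096190550, (16,6):420693273·6+210766920→2734926558, (16,7):408741333·7+420693273→3281882604, (16,8):216627840·8+408741333→2141764053, (16,9):67128490·9+216627840→820784250, (16,10):12662650·10+67128490→193754990, (16,11):1479478·11+12662650→28936908, (16,12):106470·12+1479478→2757118, (16,13):4550·13+106470→165620, (16,14):105·14+4550→6020, (16,15):1·15+105→120, (16,16):0·16+1→1
@17  (17,1):1·1+0→1, (17,2):32767·2+1→65535, (17,3):7141686·3+32767→21457825, (17,4):171798901·4+7141686→694337290, (17,5):1096190550·5+171798901→5652751651, (17,6):2734926558·6+1096190550→17505749898, (17,7):3281882604·7+2734926558→25708104786, (17,8):2141764053·8+3281882604→20415995028, (17,9):820784250·9+2141764053→9528822303, (17,10):193754990·10+820784250→2758334150, (17,11):28936908·11+193754990→512060978, (17,12):2757118·12+28936908→62022324, (17,13):165620·13+2757118→4910178, (17,14):6020·14+165620→249900, (17,15):120·15+6020→7820, (17,16):1·16+120→136, (17,17):0·17+1→1
B_17 = ΣS(17,k) = 1+65535+21457825+694337290+5652751651+17505749898+25708104786+20415995028+9528822303+2758334150+512060978+62022324+4910178+249900+7820+136+1 = 82864869804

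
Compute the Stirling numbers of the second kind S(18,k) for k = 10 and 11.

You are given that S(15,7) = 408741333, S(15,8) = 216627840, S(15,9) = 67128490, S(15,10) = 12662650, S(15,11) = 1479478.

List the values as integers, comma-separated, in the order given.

37112163803, 8391004908

r16: T_16,8=8×216627840+408741333=2141764053; T_16,9=9×67128490+216627840=820784250; T_16,10=10×12662650+67128490=193754990; T_16,11=11×1479478+12662650=28936908
r17: T_17,9=9×820784250+2141764053=9528822303; T_17,10=10×193754990+820784250=2758334150; T_17,11=11×28936908+193754990=512060978
r18: T_18,10=10×2758334150+9528822303=37112163803; T_18,11=11×512060978+2758334150=8391004908
Read S(18,10) = 37112163803, S(18,11) = 8391004908.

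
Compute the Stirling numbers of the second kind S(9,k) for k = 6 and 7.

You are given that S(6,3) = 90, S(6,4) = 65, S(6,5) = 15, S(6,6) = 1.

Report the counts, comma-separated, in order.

2646, 462

[7] T[7,4]:4*65+90=350 · T[7,5]:5*15+65=140 · T[7,6]:6*1+15=21 · T[7,7]:7*0+1=1
[8] T[8,5]:5*140+350=1050 · T[8,6]:6*21+140=266 · T[8,7]:7*1+21=28
[9] T[9,6]:6*266+1050=2646 · T[9,7]:7*28+266=462
Read S(9,6) = 2646, S(9,7) = 462.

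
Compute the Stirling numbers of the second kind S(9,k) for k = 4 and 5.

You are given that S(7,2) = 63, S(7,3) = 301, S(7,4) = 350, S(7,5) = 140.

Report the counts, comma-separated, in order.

7770, 6951

row 8: T[8][3]=3·301+63=966  T[8][4]=4·350+301=1701  T[8][5]=5·140+350=1050
row 9: T[9][4]=4·1701+966=7770  T[9][5]=5·1050+1701=6951
Read S(9,4) = 7770, S(9,5) = 6951.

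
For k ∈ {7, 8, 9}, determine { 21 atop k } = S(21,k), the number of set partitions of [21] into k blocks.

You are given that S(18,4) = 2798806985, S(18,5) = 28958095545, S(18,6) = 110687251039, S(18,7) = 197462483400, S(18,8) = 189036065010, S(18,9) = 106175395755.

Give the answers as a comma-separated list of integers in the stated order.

82310957214948, 132511015347084, 123272476465204

@19  (19,5):28958095545·5+2798806985→147589284710, (19,6):110687251039·6+28958095545→693081601779, (19,7):197462483400·7+110687251039→1492924634839, (19,8):189036065010·8+197462483400→1709751003480, (19,9):106175395755·9+189036065010→1144614626805
@20  (20,6):693081601779·6+147589284710→4306078895384, (20,7):1492924634839·7+693081601779→11143554045652, (20,8):1709751003480·8+1492924634839→15170932662679, (20,9):1144614626805·9+1709751003480→12011282644725
@21  (21,7):11143554045652·7+4306078895384→82310957214948, (21,8):15170932662679·8+11143554045652→132511015347084, (21,9):12011282644725·9+15170932662679→123272476465204
Read S(21,7) = 82310957214948, S(21,8) = 132511015347084, S(21,9) = 123272476465204.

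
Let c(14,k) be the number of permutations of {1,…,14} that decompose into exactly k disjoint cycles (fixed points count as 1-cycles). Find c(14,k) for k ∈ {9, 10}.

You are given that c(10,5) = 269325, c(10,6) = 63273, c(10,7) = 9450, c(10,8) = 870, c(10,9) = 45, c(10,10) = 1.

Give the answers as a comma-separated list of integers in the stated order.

@11  (11,6):63273·10+269325→902055, (11,7):9450·10+63273→157773, (11,8):870·10+9450→18150, (11,9):45·10+870→1320, (11,10):1·10+45→55
@12  (12,7):157773·11+902055→2637558, (12,8):18150·11+157773→357423, (12,9):1320·11+18150→32670, (12,10):55·11+1320→1925
@13  (13,8):357423·12+2637558→6926634, (13,9):32670·12+357423→749463, (13,10):1925·12+32670→55770
@14  (14,9):749463·13+6926634→16669653, (14,10):55770·13+749463→1474473
Read c(14,9) = 16669653, c(14,10) = 1474473.

16669653, 1474473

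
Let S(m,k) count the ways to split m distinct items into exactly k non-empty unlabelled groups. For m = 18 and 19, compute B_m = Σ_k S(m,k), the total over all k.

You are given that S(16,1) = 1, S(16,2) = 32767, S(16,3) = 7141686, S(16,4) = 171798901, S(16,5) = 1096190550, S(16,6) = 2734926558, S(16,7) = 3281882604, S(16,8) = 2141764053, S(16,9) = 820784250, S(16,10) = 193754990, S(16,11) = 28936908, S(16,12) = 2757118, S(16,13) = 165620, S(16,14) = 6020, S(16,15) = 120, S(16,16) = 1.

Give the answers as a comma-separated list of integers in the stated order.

682076806159, 5832742205057

row 17: T[17][1]=1·1+0=1  T[17][2]=2·32767+1=65535  T[17][3]=3·7141686+32767=21457825  T[17][4]=4·171798901+7141686=694337290  T[17][5]=5·1096190550+171798901=5652751651  T[17][6]=6·2734926558+1096190550=17505749898  T[17][7]=7·3281882604+2734926558=25708104786  T[17][8]=8·2141764053+3281882604=20415995028  T[17][9]=9·820784250+2141764053=9528822303  T[17][10]=10·193754990+820784250=2758334150  T[17][11]=11·28936908+193754990=512060978  T[17][12]=12·2757118+28936908=62022324  T[17][13]=13·165620+2757118=4910178  T[17][14]=14·6020+165620=249900  T[17][15]=15·120+6020=7820  T[17][16]=16·1+120=136  T[17][17]=17·0+1=1
row 18: T[18][1]=1·1+0=1  T[18][2]=2·65535+1=131071  T[18][3]=3·21457825+65535=64439010  T[18][4]=4·694337290+21457825=2798806985  T[18][5]=5·5652751651+694337290=28958095545  T[18][6]=6·17505749898+5652751651=110687251039  T[18][7]=7·25708104786+17505749898=197462483400  T[18][8]=8·20415995028+25708104786=189036065010  T[18][9]=9·9528822303+20415995028=106175395755  T[18][10]=10·2758334150+9528822303=37112163803  T[18][11]=11·512060978+2758334150=8391004908  T[18][12]=12·62022324+512060978=1256328866  T[18][13]=13·4910178+62022324=125854638  T[18][14]=14·249900+4910178=8408778  T[18][15]=15·7820+249900=367200  T[18][16]=16·136+7820=9996  T[18][17]=17·1+136=153  T[18][18]=18·0+1=1
row 19: T[19][1]=1·1+0=1  T[19][2]=2·131071+1=262143  T[19][3]=3·64439010+131071=193448101  T[19][4]=4·2798806985+64439010=11259666950  T[19][5]=5·28958095545+2798806985=147589284710  T[19][6]=6·110687251039+28958095545=693081601779  T[19][7]=7·197462483400+110687251039=1492924634839  T[19][8]=8·189036065010+197462483400=1709751003480  T[19][9]=9·106175395755+189036065010=1144614626805  T[19][10]=10·37112163803+106175395755=477297033785  T[19][11]=11·8391004908+37112163803=129413217791  T[19][12]=12·1256328866+8391004908=23466951300  T[19][13]=13·125854638+1256328866=2892439160  T[19][14]=14·8408778+125854638=243577530  T[19][15]=15·367200+8408778=13916778  T[19][16]=16·9996+367200=527136  T[19][17]=17·153+9996=12597  T[19][18]=18·1+153=171  T[19][19]=19·0+1=1
B_18 = ΣS(18,k) = 1+131071+64439010+2798806985+28958095545+110687251039+197462483400+189036065010+106175395755+37112163803+8391004908+1256328866+125854638+8408778+367200+9996+153+1 = 682076806159
B_19 = ΣS(19,k) = 1+262143+193448101+11259666950+147589284710+693081601779+1492924634839+1709751003480+1144614626805+477297033785+129413217791+23466951300+2892439160+243577530+13916778+527136+12597+171+1 = 5832742205057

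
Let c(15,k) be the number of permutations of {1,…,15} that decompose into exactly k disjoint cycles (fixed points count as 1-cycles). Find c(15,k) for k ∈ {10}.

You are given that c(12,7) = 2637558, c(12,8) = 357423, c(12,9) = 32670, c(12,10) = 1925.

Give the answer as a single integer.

37312275

[13] T[13,8]:12*357423+2637558=6926634 · T[13,9]:12*32670+357423=749463 · T[13,10]:12*1925+32670=55770
[14] T[14,9]:13*749463+6926634=16669653 · T[14,10]:13*55770+749463=1474473
[15] T[15,10]:14*1474473+16669653=37312275
Read c(15,10) = 37312275.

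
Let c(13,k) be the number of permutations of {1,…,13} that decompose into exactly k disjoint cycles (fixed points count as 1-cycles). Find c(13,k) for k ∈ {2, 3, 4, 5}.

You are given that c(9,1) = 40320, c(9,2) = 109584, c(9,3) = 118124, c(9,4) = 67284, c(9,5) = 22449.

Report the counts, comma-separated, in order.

1486442880, 1931559552, 1414014888, 657206836

i=10: T(10,1)=0+9·40320=362880 | T(10,2)=40320+9·109584=1026576 | T(10,3)=109584+9·118124=1172700 | T(10,4)=118124+9·67284=723680 | T(10,5)=67284+9·22449=269325
i=11: T(11,1)=0+10·362880=3628800 | T(11,2)=362880+10·1026576=10628640 | T(11,3)=1026576+10·1172700=12753576 | T(11,4)=1172700+10·723680=8409500 | T(11,5)=723680+10·269325=3416930
i=12: T(12,1)=0+11·3628800=39916800 | T(12,2)=3628800+11·10628640=120543840 | T(12,3)=10628640+11·12753576=150917976 | T(12,4)=12753576+11·8409500=105258076 | T(12,5)=8409500+11·3416930=45995730
i=13: T(13,2)=39916800+12·120543840=1486442880 | T(13,3)=120543840+12·150917976=1931559552 | T(13,4)=150917976+12·105258076=1414014888 | T(13,5)=105258076+12·45995730=657206836
Read c(13,2) = 1486442880, c(13,3) = 1931559552, c(13,4) = 1414014888, c(13,5) = 657206836.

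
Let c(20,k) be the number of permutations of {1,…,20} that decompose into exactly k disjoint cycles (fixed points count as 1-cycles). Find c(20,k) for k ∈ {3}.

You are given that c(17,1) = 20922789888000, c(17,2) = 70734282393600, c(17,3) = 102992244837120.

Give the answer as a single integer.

row 18: T[18][1]=17·20922789888000+0=355687428096000  T[18][2]=17·70734282393600+20922789888000=1223405590579200  T[18][3]=17·102992244837120+70734282393600=1821602444624640
row 19: T[19][2]=18·1223405590579200+355687428096000=22376988058521600  T[19][3]=18·1821602444624640+1223405590579200=34012249593822720
row 20: T[20][3]=19·34012249593822720+22376988058521600=668609730341153280
Read c(20,3) = 668609730341153280.

668609730341153280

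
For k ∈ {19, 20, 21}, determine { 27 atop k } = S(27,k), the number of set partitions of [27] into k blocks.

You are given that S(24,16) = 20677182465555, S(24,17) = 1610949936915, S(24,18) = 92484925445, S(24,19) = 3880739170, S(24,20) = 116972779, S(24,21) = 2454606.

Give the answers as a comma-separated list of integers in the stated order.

row 25: T[25][17]=17·1610949936915+20677182465555=48063331393110  T[25][18]=18·92484925445+1610949936915=3275678594925  T[25][19]=19·3880739170+92484925445=166218969675  T[25][20]=20·116972779+3880739170=6220194750  T[25][21]=21·2454606+116972779=168519505
row 26: T[26][18]=18·3275678594925+48063331393110=107025546101760  T[26][19]=19·166218969675+3275678594925=6433839018750  T[26][20]=20·6220194750+166218969675=290622864675  T[26][21]=21·168519505+6220194750=9759104355
row 27: T[27][19]=19·6433839018750+107025546101760=229268487458010  T[27][20]=20·290622864675+6433839018750=12246296312250  T[27][21]=21·9759104355+290622864675=495564056130
Read S(27,19) = 229268487458010, S(27,20) = 12246296312250, S(27,21) = 495564056130.

229268487458010, 12246296312250, 495564056130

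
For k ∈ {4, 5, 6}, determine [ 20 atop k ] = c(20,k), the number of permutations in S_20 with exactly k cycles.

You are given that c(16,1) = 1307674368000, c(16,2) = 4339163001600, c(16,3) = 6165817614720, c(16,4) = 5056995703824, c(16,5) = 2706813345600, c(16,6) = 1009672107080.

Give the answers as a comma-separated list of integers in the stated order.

610116075740491776, 371384787345228000, 161429736530118960

row 17: T[17][1]=16·1307674368000+0=20922789888000  T[17][2]=16·4339163001600+1307674368000=70734282393600  T[17][3]=16·6165817614720+4339163001600=102992244837120  T[17][4]=16·5056995703824+6165817614720=87077748875904  T[17][5]=16·2706813345600+5056995703824=48366009233424  T[17][6]=16·1009672107080+2706813345600=18861567058880
row 18: T[18][2]=17·70734282393600+20922789888000=1223405590579200  T[18][3]=17·102992244837120+70734282393600=1821602444624640  T[18][4]=17·87077748875904+102992244837120=1583313975727488  T[18][5]=17·48366009233424+87077748875904=909299905844112  T[18][6]=17·18861567058880+48366009233424=369012649234384
row 19: T[19][3]=18·1821602444624640+1223405590579200=34012249593822720  T[19][4]=18·1583313975727488+1821602444624640=30321254007719424  T[19][5]=18·909299905844112+1583313975727488=17950712280921504  T[19][6]=18·369012649234384+909299905844112=7551527592063024
row 20: T[20][4]=19·30321254007719424+34012249593822720=610116075740491776  T[20][5]=19·17950712280921504+30321254007719424=371384787345228000  T[20][6]=19·7551527592063024+17950712280921504=161429736530118960
Read c(20,4) = 610116075740491776, c(20,5) = 371384787345228000, c(20,6) = 161429736530118960.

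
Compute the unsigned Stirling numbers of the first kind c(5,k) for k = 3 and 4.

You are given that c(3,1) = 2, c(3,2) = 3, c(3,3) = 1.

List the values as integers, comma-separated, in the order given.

35, 10

i=4: T(4,2)=2+3·3=11 | T(4,3)=3+3·1=6 | T(4,4)=1+3·0=1
i=5: T(5,3)=11+4·6=35 | T(5,4)=6+4·1=10
Read c(5,3) = 35, c(5,4) = 10.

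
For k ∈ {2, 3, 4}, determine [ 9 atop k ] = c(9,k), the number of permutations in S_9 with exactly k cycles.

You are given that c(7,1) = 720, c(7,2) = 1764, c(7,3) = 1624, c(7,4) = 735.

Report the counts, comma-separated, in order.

row 8: T[8][1]=7·720+0=5040  T[8][2]=7·1764+720=13068  T[8][3]=7·1624+1764=13132  T[8][4]=7·735+1624=6769
row 9: T[9][2]=8·13068+5040=109584  T[9][3]=8·13132+13068=118124  T[9][4]=8·6769+13132=67284
Read c(9,2) = 109584, c(9,3) = 118124, c(9,4) = 67284.

109584, 118124, 67284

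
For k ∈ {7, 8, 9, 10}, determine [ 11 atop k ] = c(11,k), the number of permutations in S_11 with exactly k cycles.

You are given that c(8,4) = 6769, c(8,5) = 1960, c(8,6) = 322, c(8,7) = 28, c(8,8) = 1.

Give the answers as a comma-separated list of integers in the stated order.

157773, 18150, 1320, 55

i=9: T(9,5)=6769+8·1960=22449 | T(9,6)=1960+8·322=4536 | T(9,7)=322+8·28=546 | T(9,8)=28+8·1=36 | T(9,9)=1+8·0=1
i=10: T(10,6)=22449+9·4536=63273 | T(10,7)=4536+9·546=9450 | T(10,8)=546+9·36=870 | T(10,9)=36+9·1=45 | T(10,10)=1+9·0=1
i=11: T(11,7)=63273+10·9450=157773 | T(11,8)=9450+10·870=18150 | T(11,9)=870+10·45=1320 | T(11,10)=45+10·1=55
Read c(11,7) = 157773, c(11,8) = 18150, c(11,9) = 1320, c(11,10) = 55.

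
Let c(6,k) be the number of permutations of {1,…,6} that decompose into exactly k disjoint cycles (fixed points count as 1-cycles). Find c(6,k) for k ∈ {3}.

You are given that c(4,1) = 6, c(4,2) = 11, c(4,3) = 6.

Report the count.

225

i=5: T(5,2)=6+4·11=50 | T(5,3)=11+4·6=35
i=6: T(6,3)=50+5·35=225
Read c(6,3) = 225.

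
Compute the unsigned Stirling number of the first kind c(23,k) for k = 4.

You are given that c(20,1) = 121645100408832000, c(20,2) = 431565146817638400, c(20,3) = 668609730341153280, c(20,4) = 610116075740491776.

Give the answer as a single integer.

@21  (21,2):431565146817638400·20+121645100408832000→8752948036761600000, (21,3):668609730341153280·20+431565146817638400→13803759753640704000, (21,4):610116075740491776·20+668609730341153280→12870931245150988800
@22  (22,3):13803759753640704000·21+8752948036761600000→298631902863216384000, (22,4):12870931245150988800·21+13803759753640704000→284093315901811468800
@23  (23,4):284093315901811468800·22+298631902863216384000→6548684852703068697600
Read c(23,4) = 6548684852703068697600.

6548684852703068697600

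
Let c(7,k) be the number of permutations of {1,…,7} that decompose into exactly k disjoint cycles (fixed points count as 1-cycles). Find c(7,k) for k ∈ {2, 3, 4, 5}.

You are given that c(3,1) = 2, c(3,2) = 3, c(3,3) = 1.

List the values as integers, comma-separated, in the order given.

@4  (4,1):2·3+0→6, (4,2):3·3+2→11, (4,3):1·3+3→6, (4,4):0·3+1→1
@5  (5,1):6·4+0→24, (5,2):11·4+6→50, (5,3):6·4+11→35, (5,4):1·4+6→10, (5,5):0·4+1→1
@6  (6,1):24·5+0→120, (6,2):50·5+24→274, (6,3):35·5+50→225, (6,4):10·5+35→85, (6,5):1·5+10→15
@7  (7,2):274·6+120→1764, (7,3):225·6+274→1624, (7,4):85·6+225→735, (7,5):15·6+85→175
Read c(7,2) = 1764, c(7,3) = 1624, c(7,4) = 735, c(7,5) = 175.

1764, 1624, 735, 175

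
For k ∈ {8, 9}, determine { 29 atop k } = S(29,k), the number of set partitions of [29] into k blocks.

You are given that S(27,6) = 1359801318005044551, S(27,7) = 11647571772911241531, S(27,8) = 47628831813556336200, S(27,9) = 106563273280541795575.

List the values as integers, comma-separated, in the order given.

3224318613979279184316, 9452962848327254398506

i=28: T(28,7)=1359801318005044551+7·11647571772911241531=82892803728383735268 | T(28,8)=11647571772911241531+8·47628831813556336200=392678226281361931131 | T(28,9)=47628831813556336200+9·106563273280541795575=1006698291338432496375
i=29: T(29,8)=82892803728383735268+8·392678226281361931131=3224318613979279184316 | T(29,9)=392678226281361931131+9·1006698291338432496375=9452962848327254398506
Read S(29,8) = 3224318613979279184316, S(29,9) = 9452962848327254398506.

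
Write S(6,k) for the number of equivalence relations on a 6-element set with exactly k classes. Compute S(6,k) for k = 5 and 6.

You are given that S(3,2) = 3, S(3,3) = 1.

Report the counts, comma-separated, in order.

@4  (4,3):1·3+3→6, (4,4):0·4+1→1
@5  (5,4):1·4+6→10, (5,5):0·5+1→1
@6  (6,5):1·5+10→15, (6,6):0·6+1→1
Read S(6,5) = 15, S(6,6) = 1.

15, 1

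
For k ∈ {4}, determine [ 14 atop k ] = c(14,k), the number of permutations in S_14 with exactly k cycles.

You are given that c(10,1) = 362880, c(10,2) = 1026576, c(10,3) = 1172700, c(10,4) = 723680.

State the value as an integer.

20313753096

row 11: T[11][1]=10·362880+0=3628800  T[11][2]=10·1026576+362880=10628640  T[11][3]=10·1172700+1026576=12753576  T[11][4]=10·723680+1172700=8409500
row 12: T[12][2]=11·10628640+3628800=120543840  T[12][3]=11·12753576+10628640=150917976  T[12][4]=11·8409500+12753576=105258076
row 13: T[13][3]=12·150917976+120543840=1931559552  T[13][4]=12·105258076+150917976=1414014888
row 14: T[14][4]=13·1414014888+1931559552=20313753096
Read c(14,4) = 20313753096.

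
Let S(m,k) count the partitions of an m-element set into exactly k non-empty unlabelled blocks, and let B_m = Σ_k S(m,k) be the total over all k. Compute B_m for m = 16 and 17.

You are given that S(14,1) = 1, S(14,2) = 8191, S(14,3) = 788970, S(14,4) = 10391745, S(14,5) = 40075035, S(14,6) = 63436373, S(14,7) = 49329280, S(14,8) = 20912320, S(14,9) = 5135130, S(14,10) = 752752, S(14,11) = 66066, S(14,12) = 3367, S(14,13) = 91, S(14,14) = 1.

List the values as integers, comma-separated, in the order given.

10480142147, 82864869804

row 15: T[15][1]=1·1+0=1  T[15][2]=2·8191+1=16383  T[15][3]=3·788970+8191=2375101  T[15][4]=4·10391745+788970=42355950  T[15][5]=5·40075035+10391745=210766920  T[15][6]=6·63436373+40075035=420693273  T[15][7]=7·49329280+63436373=408741333  T[15][8]=8·20912320+49329280=216627840  T[15][9]=9·5135130+20912320=67128490  T[15][10]=10·752752+5135130=12662650  T[15][11]=11·66066+752752=1479478  T[15][12]=12·3367+66066=106470  T[15][13]=13·91+3367=4550  T[15][14]=14·1+91=105  T[15][15]=15·0+1=1
row 16: T[16][1]=1·1+0=1  T[16][2]=2·16383+1=32767  T[16][3]=3·2375101+16383=7141686  T[16][4]=4·42355950+2375101=171798901  T[16][5]=5·210766920+42355950=1096190550  T[16][6]=6·420693273+210766920=2734926558  T[16][7]=7·408741333+420693273=3281882604  T[16][8]=8·216627840+408741333=2141764053  T[16][9]=9·67128490+216627840=820784250  T[16][10]=10·12662650+67128490=193754990  T[16][11]=11·1479478+12662650=28936908  T[16][12]=12·106470+1479478=2757118  T[16][13]=13·4550+106470=165620  T[16][14]=14·105+4550=6020  T[16][15]=15·1+105=120  T[16][16]=16·0+1=1
row 17: T[17][1]=1·1+0=1  T[17][2]=2·32767+1=65535  T[17][3]=3·7141686+32767=21457825  T[17][4]=4·171798901+7141686=694337290  T[17][5]=5·1096190550+171798901=5652751651  T[17][6]=6·2734926558+1096190550=17505749898  T[17][7]=7·3281882604+2734926558=25708104786  T[17][8]=8·2141764053+3281882604=20415995028  T[17][9]=9·820784250+2141764053=9528822303  T[17][10]=10·193754990+820784250=2758334150  T[17][11]=11·28936908+193754990=512060978  T[17][12]=12·2757118+28936908=62022324  T[17][13]=13·165620+2757118=4910178  T[17][14]=14·6020+165620=249900  T[17][15]=15·120+6020=7820  T[17][16]=16·1+120=136  T[17][17]=17·0+1=1
B_16 = ΣS(16,k) = 1+32767+7141686+171798901+1096190550+2734926558+3281882604+2141764053+820784250+193754990+28936908+2757118+165620+6020+120+1 = 10480142147
B_17 = ΣS(17,k) = 1+65535+21457825+694337290+5652751651+17505749898+25708104786+20415995028+9528822303+2758334150+512060978+62022324+4910178+249900+7820+136+1 = 82864869804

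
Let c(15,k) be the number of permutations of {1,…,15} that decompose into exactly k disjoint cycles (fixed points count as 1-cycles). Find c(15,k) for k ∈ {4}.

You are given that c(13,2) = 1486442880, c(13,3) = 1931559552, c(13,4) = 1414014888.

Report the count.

310989260400

row 14: T[14][3]=13·1931559552+1486442880=26596717056  T[14][4]=13·1414014888+1931559552=20313753096
row 15: T[15][4]=14·20313753096+26596717056=310989260400
Read c(15,4) = 310989260400.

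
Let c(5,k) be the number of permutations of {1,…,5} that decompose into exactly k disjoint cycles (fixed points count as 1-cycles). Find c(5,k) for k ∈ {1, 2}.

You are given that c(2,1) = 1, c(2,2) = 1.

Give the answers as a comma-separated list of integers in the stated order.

r3: T_3,1=2×1+0=2; T_3,2=2×1+1=3
r4: T_4,1=3×2+0=6; T_4,2=3×3+2=11
r5: T_5,1=4×6+0=24; T_5,2=4×11+6=50
Read c(5,1) = 24, c(5,2) = 50.

24, 50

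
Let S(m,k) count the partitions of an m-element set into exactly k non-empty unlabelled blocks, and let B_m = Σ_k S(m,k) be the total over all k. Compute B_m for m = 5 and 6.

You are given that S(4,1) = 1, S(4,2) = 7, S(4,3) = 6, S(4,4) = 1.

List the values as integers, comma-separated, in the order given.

@5  (5,1):1·1+0→1, (5,2):7·2+1→15, (5,3):6·3+7→25, (5,4):1·4+6→10, (5,5):0·5+1→1
@6  (6,1):1·1+0→1, (6,2):15·2+1→31, (6,3):25·3+15→90, (6,4):10·4+25→65, (6,5):1·5+10→15, (6,6):0·6+1→1
B_5 = ΣS(5,k) = 1+15+25+10+1 = 52
B_6 = ΣS(6,k) = 1+31+90+65+15+1 = 203

52, 203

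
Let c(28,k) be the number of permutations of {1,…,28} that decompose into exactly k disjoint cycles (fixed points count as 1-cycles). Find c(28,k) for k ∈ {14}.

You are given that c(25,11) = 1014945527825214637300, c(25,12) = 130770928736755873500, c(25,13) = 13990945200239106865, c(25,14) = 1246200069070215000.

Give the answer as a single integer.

@26  (26,12):130770928736755873500·25+1014945527825214637300→4284218746244111474800, (26,13):13990945200239106865·25+130770928736755873500→480544558742733545125, (26,14):1246200069070215000·25+13990945200239106865→45145946926994481865
@27  (27,13):480544558742733545125·26+4284218746244111474800→16778377273555183648050, (27,14):45145946926994481865·26+480544558742733545125→1654339178844590073615
@28  (28,14):1654339178844590073615·27+16778377273555183648050→61445535102359115635655
Read c(28,14) = 61445535102359115635655.

61445535102359115635655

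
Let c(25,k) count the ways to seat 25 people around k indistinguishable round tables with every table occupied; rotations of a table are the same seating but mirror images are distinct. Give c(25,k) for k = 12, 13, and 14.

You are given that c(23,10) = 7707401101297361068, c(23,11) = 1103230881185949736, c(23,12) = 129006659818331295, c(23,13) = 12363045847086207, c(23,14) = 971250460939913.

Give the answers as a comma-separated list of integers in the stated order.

130770928736755873500, 13990945200239106865, 1246200069070215000

r24: T_24,11=23×1103230881185949736+7707401101297361068=33081711368574204996; T_24,12=23×129006659818331295+1103230881185949736=4070384057007569521; T_24,13=23×12363045847086207+129006659818331295=413356714301314056; T_24,14=23×971250460939913+12363045847086207=34701806448704206
r25: T_25,12=24×4070384057007569521+33081711368574204996=130770928736755873500; T_25,13=24×413356714301314056+4070384057007569521=13990945200239106865; T_25,14=24×34701806448704206+413356714301314056=1246200069070215000
Read c(25,12) = 130770928736755873500, c(25,13) = 13990945200239106865, c(25,14) = 1246200069070215000.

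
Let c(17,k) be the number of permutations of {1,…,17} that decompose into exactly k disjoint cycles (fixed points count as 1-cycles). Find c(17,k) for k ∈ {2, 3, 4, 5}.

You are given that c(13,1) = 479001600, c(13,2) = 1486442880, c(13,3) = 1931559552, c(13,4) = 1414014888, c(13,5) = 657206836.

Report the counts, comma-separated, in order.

70734282393600, 102992244837120, 87077748875904, 48366009233424

[14] T[14,1]:13*479001600+0=6227020800 · T[14,2]:13*1486442880+479001600=19802759040 · T[14,3]:13*1931559552+1486442880=26596717056 · T[14,4]:13*1414014888+1931559552=20313753096 · T[14,5]:13*657206836+1414014888=9957703756
[15] T[15,1]:14*6227020800+0=87178291200 · T[15,2]:14*19802759040+6227020800=283465647360 · T[15,3]:14*26596717056+19802759040=392156797824 · T[15,4]:14*20313753096+26596717056=310989260400 · T[15,5]:14*9957703756+20313753096=159721605680
[16] T[16,1]:15*87178291200+0=1307674368000 · T[16,2]:15*283465647360+87178291200=4339163001600 · T[16,3]:15*392156797824+283465647360=6165817614720 · T[16,4]:15*310989260400+392156797824=5056995703824 · T[16,5]:15*159721605680+310989260400=2706813345600
[17] T[17,2]:16*4339163001600+1307674368000=70734282393600 · T[17,3]:16*6165817614720+4339163001600=102992244837120 · T[17,4]:16*5056995703824+6165817614720=87077748875904 · T[17,5]:16*2706813345600+5056995703824=48366009233424
Read c(17,2) = 70734282393600, c(17,3) = 102992244837120, c(17,4) = 87077748875904, c(17,5) = 48366009233424.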